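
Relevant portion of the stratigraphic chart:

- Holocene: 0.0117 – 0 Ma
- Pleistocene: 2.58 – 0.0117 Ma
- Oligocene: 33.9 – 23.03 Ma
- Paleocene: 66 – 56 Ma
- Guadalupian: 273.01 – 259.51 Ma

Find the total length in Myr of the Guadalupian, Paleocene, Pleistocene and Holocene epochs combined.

Duration is start − end for each: (273.01 − 259.51) + (66 − 56) + (2.58 − 0.0117) + (0.0117 − 0).
That is 13.5 + 10 + 2.5683 + 0.0117, which totals 26.08 million years.

26.08 million years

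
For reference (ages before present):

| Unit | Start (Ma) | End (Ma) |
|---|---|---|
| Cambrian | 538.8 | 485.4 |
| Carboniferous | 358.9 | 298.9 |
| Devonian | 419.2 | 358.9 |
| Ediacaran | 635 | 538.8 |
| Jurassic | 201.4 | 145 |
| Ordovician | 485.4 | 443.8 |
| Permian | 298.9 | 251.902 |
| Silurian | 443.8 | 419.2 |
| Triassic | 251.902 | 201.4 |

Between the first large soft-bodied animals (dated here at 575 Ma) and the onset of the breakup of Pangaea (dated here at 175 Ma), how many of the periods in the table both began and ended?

7

575 Ma sits inside the Ediacaran (635–538.8) and 175 Ma inside the Jurassic (201.4–145); neither of those is wholly between the two dates.
The listed periods lying completely between them are Cambrian, Ordovician, Silurian, Devonian, Carboniferous, Permian, Triassic — 7 in all.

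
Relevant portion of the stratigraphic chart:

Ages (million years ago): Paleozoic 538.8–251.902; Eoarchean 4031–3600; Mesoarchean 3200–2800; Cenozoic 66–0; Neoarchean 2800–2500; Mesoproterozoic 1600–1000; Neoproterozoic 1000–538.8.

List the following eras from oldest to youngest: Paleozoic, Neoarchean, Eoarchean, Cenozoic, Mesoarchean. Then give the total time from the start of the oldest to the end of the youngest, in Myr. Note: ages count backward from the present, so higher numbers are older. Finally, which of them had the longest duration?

Eoarchean → Mesoarchean → Neoarchean → Paleozoic → Cenozoic; total span 4031 Myr; longest is Eoarchean

From the excerpt: Paleozoic 538.8–251.902; Neoarchean 2800–2500; Eoarchean 4031–3600; Cenozoic 66–0; Mesoarchean 3200–2800 (Ma).
Larger Ma is earlier, so the oldest is Eoarchean and the youngest is Cenozoic; oldest to youngest: Eoarchean, Mesoarchean, Neoarchean, Paleozoic, Cenozoic.
Oldest start 4031 minus youngest end 0 gives 4031 Myr overall.
Individual lengths (start − end): Cenozoic 66; Neoarchean 300; Eoarchean 431; Paleozoic 286.898; Mesoarchean 400. The largest is Eoarchean at 431 Myr.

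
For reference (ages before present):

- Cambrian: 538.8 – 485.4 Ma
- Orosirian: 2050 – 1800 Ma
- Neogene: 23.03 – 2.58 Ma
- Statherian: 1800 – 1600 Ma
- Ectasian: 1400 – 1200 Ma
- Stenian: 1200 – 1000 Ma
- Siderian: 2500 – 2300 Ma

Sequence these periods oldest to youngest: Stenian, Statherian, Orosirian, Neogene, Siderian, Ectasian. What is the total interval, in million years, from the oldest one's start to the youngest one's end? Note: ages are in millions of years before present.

Siderian → Orosirian → Statherian → Ectasian → Stenian → Neogene; total span 2497.42 Myr

Start ages (Ma): Siderian 2500, Orosirian 2050, Statherian 1800, Ectasian 1400, Stenian 1200, Neogene 23.03.
Ordered oldest to youngest: Siderian, Orosirian, Statherian, Ectasian, Stenian, Neogene.
Span = 2500 − 2.58 = 2497.42 Myr.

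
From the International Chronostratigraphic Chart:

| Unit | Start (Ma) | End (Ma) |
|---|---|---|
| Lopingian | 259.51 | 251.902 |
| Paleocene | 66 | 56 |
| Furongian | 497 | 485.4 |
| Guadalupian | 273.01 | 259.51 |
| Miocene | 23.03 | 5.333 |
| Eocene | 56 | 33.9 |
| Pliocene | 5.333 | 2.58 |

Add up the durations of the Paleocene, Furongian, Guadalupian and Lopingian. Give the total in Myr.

Duration is start − end for each: (66 − 56) + (497 − 485.4) + (273.01 − 259.51) + (259.51 − 251.902).
That is 10 + 11.6 + 13.5 + 7.608, which totals 42.708 million years.

42.708 million years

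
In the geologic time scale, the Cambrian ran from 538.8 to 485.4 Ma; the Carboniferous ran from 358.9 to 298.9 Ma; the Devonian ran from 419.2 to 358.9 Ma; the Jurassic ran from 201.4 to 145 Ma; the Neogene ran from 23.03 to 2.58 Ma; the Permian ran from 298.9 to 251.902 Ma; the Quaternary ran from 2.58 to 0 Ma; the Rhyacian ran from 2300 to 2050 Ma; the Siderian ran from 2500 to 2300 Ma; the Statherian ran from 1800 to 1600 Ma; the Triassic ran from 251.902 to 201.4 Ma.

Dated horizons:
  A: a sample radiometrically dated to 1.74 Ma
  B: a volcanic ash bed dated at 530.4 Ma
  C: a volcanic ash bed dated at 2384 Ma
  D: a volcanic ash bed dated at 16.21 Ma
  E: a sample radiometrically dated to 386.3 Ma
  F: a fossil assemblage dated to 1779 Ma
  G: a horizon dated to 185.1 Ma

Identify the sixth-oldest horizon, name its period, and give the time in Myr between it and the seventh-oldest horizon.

Sorted oldest-first by Ma: C (2384), F (1779), B (530.4), E (386.3), G (185.1), D (16.21), A (1.74).
The sixth oldest is D at 16.21 Ma, which lies in 23.03–2.58 Ma: the Neogene.
The seventh oldest is A at 1.74 Ma; separation = |16.21 − 1.74| = 14.47 Myr.

D, in the Neogene; 14.47 million years to A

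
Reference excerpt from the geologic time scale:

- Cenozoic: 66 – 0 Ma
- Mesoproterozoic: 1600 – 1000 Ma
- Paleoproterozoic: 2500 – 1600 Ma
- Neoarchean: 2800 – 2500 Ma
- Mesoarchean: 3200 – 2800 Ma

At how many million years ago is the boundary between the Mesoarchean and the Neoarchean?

The Mesoarchean ends and the Neoarchean begins at 2800 Ma.

2800 Ma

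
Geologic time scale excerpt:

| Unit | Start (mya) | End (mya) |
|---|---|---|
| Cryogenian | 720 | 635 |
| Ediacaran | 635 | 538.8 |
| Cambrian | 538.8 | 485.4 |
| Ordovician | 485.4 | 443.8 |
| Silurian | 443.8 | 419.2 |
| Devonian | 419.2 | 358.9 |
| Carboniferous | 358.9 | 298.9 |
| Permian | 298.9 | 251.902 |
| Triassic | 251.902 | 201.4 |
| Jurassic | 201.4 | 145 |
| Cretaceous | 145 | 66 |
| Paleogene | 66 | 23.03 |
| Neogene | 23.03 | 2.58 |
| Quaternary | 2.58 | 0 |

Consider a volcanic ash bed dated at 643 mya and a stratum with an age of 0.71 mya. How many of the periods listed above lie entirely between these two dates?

12

643 Ma sits inside the Cryogenian (720–635) and 0.71 Ma inside the Quaternary (2.58–0); neither of those is wholly between the two dates.
The listed periods lying completely between them are Ediacaran, Cambrian, Ordovician, Silurian, Devonian, Carboniferous, Permian, Triassic, Jurassic, Cretaceous, Paleogene, Neogene — 12 in all.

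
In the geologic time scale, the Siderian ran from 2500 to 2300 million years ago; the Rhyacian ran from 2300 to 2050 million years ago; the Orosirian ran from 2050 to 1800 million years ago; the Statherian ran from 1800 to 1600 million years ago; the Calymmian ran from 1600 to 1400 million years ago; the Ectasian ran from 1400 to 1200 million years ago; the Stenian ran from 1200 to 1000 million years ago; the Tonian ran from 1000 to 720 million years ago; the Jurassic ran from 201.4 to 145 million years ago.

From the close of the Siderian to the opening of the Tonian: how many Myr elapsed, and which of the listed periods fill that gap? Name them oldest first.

1300 million years; Rhyacian, Orosirian, Statherian, Calymmian, Ectasian, Stenian

The Siderian closes at 2300 Ma and the Tonian opens at 1000 Ma, so the interval is 2300 − 1000 = 1300 Myr.
A period fits inside if it starts at or after 2300 Ma and ends at or before 1000 Ma; oldest first that gives Rhyacian, Orosirian, Statherian, Calymmian, Ectasian, Stenian.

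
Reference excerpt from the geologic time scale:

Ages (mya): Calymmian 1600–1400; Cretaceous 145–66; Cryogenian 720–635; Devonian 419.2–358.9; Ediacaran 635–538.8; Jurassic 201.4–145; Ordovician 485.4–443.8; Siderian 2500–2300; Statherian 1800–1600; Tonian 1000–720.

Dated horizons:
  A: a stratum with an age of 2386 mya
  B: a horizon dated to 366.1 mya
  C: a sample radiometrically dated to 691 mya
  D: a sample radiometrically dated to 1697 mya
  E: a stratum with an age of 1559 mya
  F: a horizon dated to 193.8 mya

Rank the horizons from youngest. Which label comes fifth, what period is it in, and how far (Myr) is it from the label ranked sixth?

D, in the Statherian; 689 million years to A

Sorted youngest-first by Ma: F (193.8), B (366.1), C (691), E (1559), D (1697), A (2386).
The fifth youngest is D at 1697 Ma, which lies in 1800–1600 Ma: the Statherian.
The sixth youngest is A at 2386 Ma; separation = |1697 − 2386| = 689 Myr.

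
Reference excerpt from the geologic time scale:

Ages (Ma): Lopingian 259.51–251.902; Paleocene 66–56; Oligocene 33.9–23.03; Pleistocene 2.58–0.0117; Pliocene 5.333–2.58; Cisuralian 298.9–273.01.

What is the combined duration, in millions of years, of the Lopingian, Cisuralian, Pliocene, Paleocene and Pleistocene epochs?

48.8193 million years

Each duration: Lopingian = 7.608; Cisuralian = 25.89; Pliocene = 2.753; Paleocene = 10; Pleistocene = 2.5683.
Sum: 7.608 + 25.89 + 2.753 + 10 + 2.5683 = 48.8193 Myr.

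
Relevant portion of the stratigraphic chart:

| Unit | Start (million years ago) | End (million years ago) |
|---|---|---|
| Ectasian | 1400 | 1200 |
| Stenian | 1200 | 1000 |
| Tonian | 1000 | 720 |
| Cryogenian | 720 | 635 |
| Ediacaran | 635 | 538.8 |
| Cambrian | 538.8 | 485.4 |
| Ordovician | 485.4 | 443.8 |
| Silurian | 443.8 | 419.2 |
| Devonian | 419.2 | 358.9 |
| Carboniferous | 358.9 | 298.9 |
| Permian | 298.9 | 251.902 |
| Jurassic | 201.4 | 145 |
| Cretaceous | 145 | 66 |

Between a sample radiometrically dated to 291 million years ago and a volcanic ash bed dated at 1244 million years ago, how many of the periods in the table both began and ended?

9

1244 Ma sits inside the Ectasian (1400–1200) and 291 Ma inside the Permian (298.9–251.902); neither of those is wholly between the two dates.
The listed periods lying completely between them are Stenian, Tonian, Cryogenian, Ediacaran, Cambrian, Ordovician, Silurian, Devonian, Carboniferous — 9 in all.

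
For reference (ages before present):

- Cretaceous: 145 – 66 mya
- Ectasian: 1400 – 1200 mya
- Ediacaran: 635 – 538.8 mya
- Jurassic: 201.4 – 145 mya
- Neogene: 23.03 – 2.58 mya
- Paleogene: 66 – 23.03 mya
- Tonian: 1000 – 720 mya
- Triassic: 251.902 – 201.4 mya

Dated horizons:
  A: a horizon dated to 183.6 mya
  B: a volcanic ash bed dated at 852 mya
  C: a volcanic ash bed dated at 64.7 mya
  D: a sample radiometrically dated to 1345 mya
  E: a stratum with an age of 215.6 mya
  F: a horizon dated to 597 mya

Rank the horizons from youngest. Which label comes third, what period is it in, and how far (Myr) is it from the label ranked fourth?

Sorted youngest-first by Ma: C (64.7), A (183.6), E (215.6), F (597), B (852), D (1345).
The third youngest is E at 215.6 Ma, which lies in 251.902–201.4 Ma: the Triassic.
The fourth youngest is F at 597 Ma; separation = |215.6 − 597| = 381.4 Myr.

E, in the Triassic; 381.4 million years to F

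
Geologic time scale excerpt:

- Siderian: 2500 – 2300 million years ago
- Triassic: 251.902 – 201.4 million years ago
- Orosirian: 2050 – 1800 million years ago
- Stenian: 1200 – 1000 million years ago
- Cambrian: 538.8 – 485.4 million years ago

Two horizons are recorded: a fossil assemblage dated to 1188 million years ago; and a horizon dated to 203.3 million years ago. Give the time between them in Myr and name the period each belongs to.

Elapsed time: 1188 − 203.3 = 984.7 Myr.
1188 Ma lies within 1200–1000 Ma: Stenian.
203.3 Ma lies within 251.902–201.4 Ma: Triassic.

984.7 million years apart; the first in the Stenian, the second in the Triassic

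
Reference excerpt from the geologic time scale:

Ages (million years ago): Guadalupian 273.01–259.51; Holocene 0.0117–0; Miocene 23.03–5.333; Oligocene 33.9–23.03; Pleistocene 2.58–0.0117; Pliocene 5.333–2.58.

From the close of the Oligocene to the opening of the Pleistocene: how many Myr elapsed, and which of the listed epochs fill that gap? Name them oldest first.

The Oligocene closes at 23.03 Ma and the Pleistocene opens at 2.58 Ma, so the interval is 23.03 − 2.58 = 20.45 Myr.
An epoch fits inside if it starts at or after 23.03 Ma and ends at or before 2.58 Ma; oldest first that gives Miocene, Pliocene.

20.45 million years; Miocene, Pliocene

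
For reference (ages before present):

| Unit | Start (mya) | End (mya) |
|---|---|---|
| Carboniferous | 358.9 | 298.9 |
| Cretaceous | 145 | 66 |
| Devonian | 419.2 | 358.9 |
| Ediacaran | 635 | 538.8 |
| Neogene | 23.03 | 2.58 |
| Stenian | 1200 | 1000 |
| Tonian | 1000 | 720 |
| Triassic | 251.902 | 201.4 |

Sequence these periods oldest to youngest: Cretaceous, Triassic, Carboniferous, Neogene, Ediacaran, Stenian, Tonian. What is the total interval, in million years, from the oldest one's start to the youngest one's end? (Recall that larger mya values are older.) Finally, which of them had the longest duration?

Start ages (Ma): Stenian 1200, Tonian 1000, Ediacaran 635, Carboniferous 358.9, Triassic 251.902, Cretaceous 145, Neogene 23.03.
Ordered oldest to youngest: Stenian, Tonian, Ediacaran, Carboniferous, Triassic, Cretaceous, Neogene.
Span = 1200 − 2.58 = 1197.42 Myr.
Durations: Stenian 200, Tonian 280, Ediacaran 96.2, Carboniferous 60, Cretaceous 79, Triassic 50.502, Neogene 20.45 → longest is Tonian (280 Myr).

Stenian → Tonian → Ediacaran → Carboniferous → Triassic → Cretaceous → Neogene; total span 1197.42 Myr; longest is Tonian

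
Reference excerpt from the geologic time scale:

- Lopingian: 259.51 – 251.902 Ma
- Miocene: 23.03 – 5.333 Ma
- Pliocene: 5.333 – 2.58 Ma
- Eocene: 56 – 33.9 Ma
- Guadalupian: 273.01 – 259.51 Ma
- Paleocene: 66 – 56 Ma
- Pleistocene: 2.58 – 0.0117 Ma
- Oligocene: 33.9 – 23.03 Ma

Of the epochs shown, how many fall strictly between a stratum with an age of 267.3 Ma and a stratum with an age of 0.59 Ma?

6

The older date is 267.3 Ma and the younger is 0.59 Ma.
Epochs with start < 267.3 and end > 0.59 Ma: Lopingian (259.51–251.902), Paleocene (66–56), Eocene (56–33.9), Oligocene (33.9–23.03), Miocene (23.03–5.333), Pliocene (5.333–2.58).
That is 6 complete epochs.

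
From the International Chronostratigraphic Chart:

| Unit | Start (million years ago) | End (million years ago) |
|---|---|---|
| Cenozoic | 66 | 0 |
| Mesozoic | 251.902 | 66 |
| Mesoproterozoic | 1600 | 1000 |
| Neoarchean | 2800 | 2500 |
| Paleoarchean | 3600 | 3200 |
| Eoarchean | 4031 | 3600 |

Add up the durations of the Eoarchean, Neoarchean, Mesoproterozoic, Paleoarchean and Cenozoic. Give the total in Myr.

1797 million years

Each duration: Eoarchean = 431; Neoarchean = 300; Mesoproterozoic = 600; Paleoarchean = 400; Cenozoic = 66.
Sum: 431 + 300 + 600 + 400 + 66 = 1797 Myr.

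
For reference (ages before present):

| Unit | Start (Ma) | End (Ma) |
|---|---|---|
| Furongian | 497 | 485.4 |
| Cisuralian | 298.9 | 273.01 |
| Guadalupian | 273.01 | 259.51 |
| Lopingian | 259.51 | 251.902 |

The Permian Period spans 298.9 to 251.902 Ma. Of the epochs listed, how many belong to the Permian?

Epochs inside 298.9–251.902 Ma: Cisuralian, Guadalupian, Lopingian — 3 in total.

3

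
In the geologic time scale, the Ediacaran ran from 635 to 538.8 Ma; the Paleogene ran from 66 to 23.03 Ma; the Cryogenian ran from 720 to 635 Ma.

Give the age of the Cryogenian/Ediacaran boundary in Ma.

The Cryogenian ends and the Ediacaran begins at 635 Ma.

635 Ma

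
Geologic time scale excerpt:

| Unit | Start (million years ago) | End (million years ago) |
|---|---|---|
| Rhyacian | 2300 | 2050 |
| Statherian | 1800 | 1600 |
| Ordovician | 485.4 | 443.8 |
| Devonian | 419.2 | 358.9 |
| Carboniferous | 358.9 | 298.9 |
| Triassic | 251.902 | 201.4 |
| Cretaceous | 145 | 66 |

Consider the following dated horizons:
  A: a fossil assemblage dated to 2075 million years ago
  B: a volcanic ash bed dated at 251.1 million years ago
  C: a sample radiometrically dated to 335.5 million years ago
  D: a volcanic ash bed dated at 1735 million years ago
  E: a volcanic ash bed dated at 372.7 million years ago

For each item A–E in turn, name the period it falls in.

A — Rhyacian; B — Triassic; C — Carboniferous; D — Statherian; E — Devonian

A: 2075 Ma lies in 2300–2050 Ma, so Rhyacian.
B: 251.1 Ma lies in 251.902–201.4 Ma, so Triassic.
C: 335.5 Ma lies in 358.9–298.9 Ma, so Carboniferous.
D: 1735 Ma lies in 1800–1600 Ma, so Statherian.
E: 372.7 Ma lies in 419.2–358.9 Ma, so Devonian.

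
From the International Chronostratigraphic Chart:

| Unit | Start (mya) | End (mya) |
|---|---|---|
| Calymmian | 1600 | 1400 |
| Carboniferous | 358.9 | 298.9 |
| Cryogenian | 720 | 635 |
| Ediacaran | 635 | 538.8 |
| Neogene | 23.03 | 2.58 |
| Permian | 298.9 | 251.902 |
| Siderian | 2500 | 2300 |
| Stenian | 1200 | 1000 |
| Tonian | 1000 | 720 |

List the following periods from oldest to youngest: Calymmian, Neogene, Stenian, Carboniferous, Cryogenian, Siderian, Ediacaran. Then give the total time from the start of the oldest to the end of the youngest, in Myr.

Siderian → Calymmian → Stenian → Cryogenian → Ediacaran → Carboniferous → Neogene; total span 2497.42 Myr

From the excerpt: Calymmian 1600–1400; Neogene 23.03–2.58; Stenian 1200–1000; Carboniferous 358.9–298.9; Cryogenian 720–635; Siderian 2500–2300; Ediacaran 635–538.8 (Ma).
Larger Ma is earlier, so the oldest is Siderian and the youngest is Neogene; oldest to youngest: Siderian, Calymmian, Stenian, Cryogenian, Ediacaran, Carboniferous, Neogene.
Oldest start 2500 minus youngest end 2.58 gives 2497.42 Myr overall.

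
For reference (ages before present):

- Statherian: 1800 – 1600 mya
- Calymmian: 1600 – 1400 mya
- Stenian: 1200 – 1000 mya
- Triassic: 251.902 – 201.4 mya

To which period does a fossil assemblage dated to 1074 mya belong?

Stenian

1074 Ma lies between 1200 and 1000 Ma, so it falls in the Stenian.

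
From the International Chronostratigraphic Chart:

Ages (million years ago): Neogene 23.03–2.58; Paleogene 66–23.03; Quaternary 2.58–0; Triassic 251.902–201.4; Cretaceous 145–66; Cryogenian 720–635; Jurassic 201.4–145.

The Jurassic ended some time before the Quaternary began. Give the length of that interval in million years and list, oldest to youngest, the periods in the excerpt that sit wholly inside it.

142.42 million years; Cretaceous, Paleogene, Neogene

The Jurassic closes at 145 Ma and the Quaternary opens at 2.58 Ma, so the interval is 145 − 2.58 = 142.42 Myr.
A period fits inside if it starts at or after 145 Ma and ends at or before 2.58 Ma; oldest first that gives Cretaceous, Paleogene, Neogene.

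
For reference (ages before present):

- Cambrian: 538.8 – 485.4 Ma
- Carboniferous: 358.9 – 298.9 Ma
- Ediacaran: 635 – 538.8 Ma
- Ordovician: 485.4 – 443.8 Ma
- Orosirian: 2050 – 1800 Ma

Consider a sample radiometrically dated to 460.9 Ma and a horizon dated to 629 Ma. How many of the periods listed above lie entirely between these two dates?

1

The older date is 629 Ma and the younger is 460.9 Ma.
Periods with start < 629 and end > 460.9 Ma: Cambrian (538.8–485.4).
That is 1 complete period.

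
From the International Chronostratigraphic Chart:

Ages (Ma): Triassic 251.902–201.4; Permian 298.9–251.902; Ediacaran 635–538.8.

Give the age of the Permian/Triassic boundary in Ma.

251.902 Ma

The Permian ends and the Triassic begins at 251.902 Ma.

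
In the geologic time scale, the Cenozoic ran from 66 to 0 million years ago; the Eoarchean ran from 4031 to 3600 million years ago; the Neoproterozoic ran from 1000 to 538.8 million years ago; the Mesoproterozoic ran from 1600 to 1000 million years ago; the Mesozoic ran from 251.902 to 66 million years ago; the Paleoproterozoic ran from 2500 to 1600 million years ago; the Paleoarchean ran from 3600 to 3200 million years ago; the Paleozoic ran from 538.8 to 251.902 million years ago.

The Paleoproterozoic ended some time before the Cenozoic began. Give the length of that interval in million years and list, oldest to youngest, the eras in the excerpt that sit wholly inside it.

1534 million years; Mesoproterozoic, Neoproterozoic, Paleozoic, Mesozoic

The Paleoproterozoic closes at 1600 Ma and the Cenozoic opens at 66 Ma, so the interval is 1600 − 66 = 1534 Myr.
An era fits inside if it starts at or after 1600 Ma and ends at or before 66 Ma; oldest first that gives Mesoproterozoic, Neoproterozoic, Paleozoic, Mesozoic.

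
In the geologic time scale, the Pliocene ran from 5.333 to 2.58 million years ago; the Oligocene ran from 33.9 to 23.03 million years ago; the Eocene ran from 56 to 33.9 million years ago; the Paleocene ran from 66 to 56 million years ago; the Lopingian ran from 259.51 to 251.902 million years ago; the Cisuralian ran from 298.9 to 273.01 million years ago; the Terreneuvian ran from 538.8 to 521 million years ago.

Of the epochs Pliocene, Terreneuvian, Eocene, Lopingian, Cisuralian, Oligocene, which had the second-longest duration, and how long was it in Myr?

Durations: Pliocene 2.753; Terreneuvian 17.8; Eocene 22.1; Lopingian 7.608; Cisuralian 25.89; Oligocene 10.87 Myr.
Sorted longest-first: Cisuralian (25.89), Eocene (22.1), Terreneuvian (17.8), Oligocene (10.87), Lopingian (7.608), Pliocene (2.753).
The second longest is Eocene at 22.1 Myr.

Eocene, 22.1 million years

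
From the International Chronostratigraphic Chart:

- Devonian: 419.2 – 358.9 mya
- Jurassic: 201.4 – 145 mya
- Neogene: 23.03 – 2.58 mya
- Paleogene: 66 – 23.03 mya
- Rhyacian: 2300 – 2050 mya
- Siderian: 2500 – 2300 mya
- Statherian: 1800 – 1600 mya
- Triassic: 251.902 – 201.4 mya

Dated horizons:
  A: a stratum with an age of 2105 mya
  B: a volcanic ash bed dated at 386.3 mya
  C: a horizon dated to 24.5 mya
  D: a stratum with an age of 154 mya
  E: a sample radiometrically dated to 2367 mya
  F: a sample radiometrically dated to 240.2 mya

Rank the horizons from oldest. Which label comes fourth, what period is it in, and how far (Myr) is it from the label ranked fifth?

Larger Ma means older, so oldest first: E 2367 > A 2105 > B 386.3 > F 240.2 > D 154 > C 24.5.
Counting 4 along gives F (240.2 Ma); the excerpt puts that inside the Triassic, 251.902–201.4 Ma.
Next in line is D (154 Ma), and 240.2 − 154 = 86.2 Myr.

F, in the Triassic; 86.2 million years to D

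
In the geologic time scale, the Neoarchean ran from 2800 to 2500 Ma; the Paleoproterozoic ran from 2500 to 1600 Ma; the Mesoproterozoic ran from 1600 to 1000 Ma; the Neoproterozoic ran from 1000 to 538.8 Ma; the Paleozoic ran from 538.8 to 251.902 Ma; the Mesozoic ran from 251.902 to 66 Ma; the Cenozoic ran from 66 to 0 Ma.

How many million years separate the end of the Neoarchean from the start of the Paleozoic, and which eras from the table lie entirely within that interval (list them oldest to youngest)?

1961.2 million years; Paleoproterozoic, Mesoproterozoic, Neoproterozoic

The Neoarchean closes at 2500 Ma and the Paleozoic opens at 538.8 Ma, so the interval is 2500 − 538.8 = 1961.2 Myr.
An era fits inside if it starts at or after 2500 Ma and ends at or before 538.8 Ma; oldest first that gives Paleoproterozoic, Mesoproterozoic, Neoproterozoic.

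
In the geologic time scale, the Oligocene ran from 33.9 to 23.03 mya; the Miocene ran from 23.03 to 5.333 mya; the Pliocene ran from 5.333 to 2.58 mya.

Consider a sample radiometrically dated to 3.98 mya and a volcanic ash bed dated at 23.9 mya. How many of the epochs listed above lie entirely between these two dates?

1

23.9 Ma sits inside the Oligocene (33.9–23.03) and 3.98 Ma inside the Pliocene (5.333–2.58); neither of those is wholly between the two dates.
The listed epochs lying completely between them are Miocene — 1 in all.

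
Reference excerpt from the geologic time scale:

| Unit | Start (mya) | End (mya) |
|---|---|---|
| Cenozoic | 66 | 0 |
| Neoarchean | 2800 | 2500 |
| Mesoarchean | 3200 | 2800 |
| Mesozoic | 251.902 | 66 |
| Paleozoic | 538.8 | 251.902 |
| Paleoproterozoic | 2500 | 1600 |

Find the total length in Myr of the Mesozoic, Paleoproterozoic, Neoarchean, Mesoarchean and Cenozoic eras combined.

1851.902 million years

Each duration: Mesozoic = 185.902; Paleoproterozoic = 900; Neoarchean = 300; Mesoarchean = 400; Cenozoic = 66.
Sum: 185.902 + 900 + 300 + 400 + 66 = 1851.902 Myr.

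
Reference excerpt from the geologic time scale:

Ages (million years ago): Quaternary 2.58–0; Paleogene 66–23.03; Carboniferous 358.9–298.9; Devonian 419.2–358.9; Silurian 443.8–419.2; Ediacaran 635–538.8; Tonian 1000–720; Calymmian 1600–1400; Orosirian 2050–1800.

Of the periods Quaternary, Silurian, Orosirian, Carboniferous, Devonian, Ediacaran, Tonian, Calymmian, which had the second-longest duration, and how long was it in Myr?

Orosirian, 250 million years

Durations: Quaternary 2.58; Silurian 24.6; Orosirian 250; Carboniferous 60; Devonian 60.3; Ediacaran 96.2; Tonian 280; Calymmian 200 Myr.
Sorted longest-first: Tonian (280), Orosirian (250), Calymmian (200), Ediacaran (96.2), Devonian (60.3), Carboniferous (60), Silurian (24.6), Quaternary (2.58).
The second longest is Orosirian at 250 Myr.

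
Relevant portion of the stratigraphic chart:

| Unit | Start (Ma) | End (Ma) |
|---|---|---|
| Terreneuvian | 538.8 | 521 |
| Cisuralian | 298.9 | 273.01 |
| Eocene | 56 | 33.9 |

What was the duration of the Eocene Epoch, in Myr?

56 − 33.9 = 22.1 million years.

22.1 million years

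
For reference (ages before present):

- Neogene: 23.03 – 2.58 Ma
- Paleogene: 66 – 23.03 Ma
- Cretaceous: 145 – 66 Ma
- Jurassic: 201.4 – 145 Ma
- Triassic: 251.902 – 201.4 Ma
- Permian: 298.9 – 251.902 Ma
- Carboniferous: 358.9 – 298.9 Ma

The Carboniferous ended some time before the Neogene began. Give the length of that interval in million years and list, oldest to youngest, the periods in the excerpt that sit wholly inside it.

275.87 million years; Permian, Triassic, Jurassic, Cretaceous, Paleogene

End of Carboniferous = 298.9 Ma; start of Neogene = 23.03 Ma.
Gap = 298.9 − 23.03 = 275.87 Myr.
Periods wholly inside 298.9–23.03 Ma: Permian (298.9–251.902), Triassic (251.902–201.4), Jurassic (201.4–145), Cretaceous (145–66), Paleogene (66–23.03).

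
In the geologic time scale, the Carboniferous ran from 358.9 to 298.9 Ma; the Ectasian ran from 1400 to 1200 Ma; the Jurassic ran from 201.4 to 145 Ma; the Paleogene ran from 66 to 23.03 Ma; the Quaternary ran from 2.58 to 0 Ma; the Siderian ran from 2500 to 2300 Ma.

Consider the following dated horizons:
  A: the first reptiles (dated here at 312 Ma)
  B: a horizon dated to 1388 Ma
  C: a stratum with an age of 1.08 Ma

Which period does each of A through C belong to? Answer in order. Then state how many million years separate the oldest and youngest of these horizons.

A — Carboniferous; B — Ectasian; C — Quaternary; span 1386.92 million years

A: 312 Ma lies in 358.9–298.9 Ma, so Carboniferous.
B: 1388 Ma lies in 1400–1200 Ma, so Ectasian.
C: 1.08 Ma lies in 2.58–0 Ma, so Quaternary.
Oldest = 1388 Ma, youngest = 1.08 Ma → span 1386.92 Myr.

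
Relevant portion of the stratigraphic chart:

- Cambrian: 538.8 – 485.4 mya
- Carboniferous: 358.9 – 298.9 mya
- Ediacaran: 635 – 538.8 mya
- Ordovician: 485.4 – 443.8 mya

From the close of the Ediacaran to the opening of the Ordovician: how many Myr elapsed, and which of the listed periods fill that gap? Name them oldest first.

53.4 million years; Cambrian

End of Ediacaran = 538.8 Ma; start of Ordovician = 485.4 Ma.
Gap = 538.8 − 485.4 = 53.4 Myr.
Periods wholly inside 538.8–485.4 Ma: Cambrian (538.8–485.4).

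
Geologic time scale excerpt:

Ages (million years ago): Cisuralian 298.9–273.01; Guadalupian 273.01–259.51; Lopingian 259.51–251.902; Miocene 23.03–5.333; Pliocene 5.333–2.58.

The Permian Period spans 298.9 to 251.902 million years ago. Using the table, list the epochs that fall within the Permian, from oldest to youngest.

Cisuralian, Guadalupian, Lopingian

Epochs with both bounds inside 298.9–251.902 Ma: Cisuralian (298.9–273.01), Guadalupian (273.01–259.51), Lopingian (259.51–251.902).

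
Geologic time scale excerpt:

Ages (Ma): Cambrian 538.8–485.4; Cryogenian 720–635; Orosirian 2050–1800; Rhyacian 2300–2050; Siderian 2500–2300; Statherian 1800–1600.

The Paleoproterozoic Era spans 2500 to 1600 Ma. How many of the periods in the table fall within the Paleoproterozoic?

Periods inside 2500–1600 Ma: Siderian, Rhyacian, Orosirian, Statherian — 4 in total.

4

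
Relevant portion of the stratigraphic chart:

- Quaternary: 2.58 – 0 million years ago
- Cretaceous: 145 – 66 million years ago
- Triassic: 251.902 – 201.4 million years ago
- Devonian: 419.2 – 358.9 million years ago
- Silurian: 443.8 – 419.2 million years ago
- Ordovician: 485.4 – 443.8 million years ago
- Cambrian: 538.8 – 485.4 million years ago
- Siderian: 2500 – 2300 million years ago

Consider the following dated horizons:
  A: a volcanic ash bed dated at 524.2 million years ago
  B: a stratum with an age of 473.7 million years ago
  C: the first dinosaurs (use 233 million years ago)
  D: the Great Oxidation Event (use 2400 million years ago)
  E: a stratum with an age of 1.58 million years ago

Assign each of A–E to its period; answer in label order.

A: 524.2 Ma lies in 538.8–485.4 Ma, so Cambrian.
B: 473.7 Ma lies in 485.4–443.8 Ma, so Ordovician.
C: 233 Ma lies in 251.902–201.4 Ma, so Triassic.
D: 2400 Ma lies in 2500–2300 Ma, so Siderian.
E: 1.58 Ma lies in 2.58–0 Ma, so Quaternary.

A — Cambrian; B — Ordovician; C — Triassic; D — Siderian; E — Quaternary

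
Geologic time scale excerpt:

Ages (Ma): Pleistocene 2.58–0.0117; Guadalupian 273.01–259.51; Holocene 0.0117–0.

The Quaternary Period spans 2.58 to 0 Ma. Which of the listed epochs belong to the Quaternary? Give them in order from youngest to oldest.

Holocene, Pleistocene

Epochs with both bounds inside 2.58–0 Ma: Holocene (0.0117–0), Pleistocene (2.58–0.0117).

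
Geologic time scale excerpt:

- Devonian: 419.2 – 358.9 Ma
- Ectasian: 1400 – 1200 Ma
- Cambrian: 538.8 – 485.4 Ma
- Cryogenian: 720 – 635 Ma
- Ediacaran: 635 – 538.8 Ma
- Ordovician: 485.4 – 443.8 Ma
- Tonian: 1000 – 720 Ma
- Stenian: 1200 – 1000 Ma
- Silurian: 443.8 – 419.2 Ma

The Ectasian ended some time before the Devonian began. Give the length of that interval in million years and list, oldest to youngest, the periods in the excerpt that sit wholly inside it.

End of Ectasian = 1200 Ma; start of Devonian = 419.2 Ma.
Gap = 1200 − 419.2 = 780.8 Myr.
Periods wholly inside 1200–419.2 Ma: Stenian (1200–1000), Tonian (1000–720), Cryogenian (720–635), Ediacaran (635–538.8), Cambrian (538.8–485.4), Ordovician (485.4–443.8), Silurian (443.8–419.2).

780.8 million years; Stenian, Tonian, Cryogenian, Ediacaran, Cambrian, Ordovician, Silurian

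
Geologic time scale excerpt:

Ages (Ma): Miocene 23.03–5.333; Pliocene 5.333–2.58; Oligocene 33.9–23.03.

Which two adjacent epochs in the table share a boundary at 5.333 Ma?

The Miocene ends at 5.333 Ma and the Pliocene begins at 5.333 Ma, so they share that boundary.

Miocene and Pliocene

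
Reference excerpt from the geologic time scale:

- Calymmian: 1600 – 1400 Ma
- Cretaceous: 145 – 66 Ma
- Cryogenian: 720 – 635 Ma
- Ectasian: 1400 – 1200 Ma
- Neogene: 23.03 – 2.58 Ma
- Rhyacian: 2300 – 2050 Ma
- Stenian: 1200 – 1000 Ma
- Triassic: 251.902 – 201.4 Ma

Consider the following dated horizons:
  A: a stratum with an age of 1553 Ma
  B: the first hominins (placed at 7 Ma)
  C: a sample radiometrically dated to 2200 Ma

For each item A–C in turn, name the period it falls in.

A: 1553 Ma lies in 1600–1400 Ma, so Calymmian.
B: 7 Ma lies in 23.03–2.58 Ma, so Neogene.
C: 2200 Ma lies in 2300–2050 Ma, so Rhyacian.

A — Calymmian; B — Neogene; C — Rhyacian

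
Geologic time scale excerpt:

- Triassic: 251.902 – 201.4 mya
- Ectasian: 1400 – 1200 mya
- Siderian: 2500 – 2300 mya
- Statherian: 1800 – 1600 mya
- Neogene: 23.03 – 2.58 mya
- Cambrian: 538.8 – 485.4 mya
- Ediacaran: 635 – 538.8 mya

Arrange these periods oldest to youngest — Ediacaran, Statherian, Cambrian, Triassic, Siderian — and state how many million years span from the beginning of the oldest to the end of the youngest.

From the excerpt: Ediacaran 635–538.8; Statherian 1800–1600; Cambrian 538.8–485.4; Triassic 251.902–201.4; Siderian 2500–2300 (Ma).
Larger Ma is earlier, so the oldest is Siderian and the youngest is Triassic; oldest to youngest: Siderian, Statherian, Ediacaran, Cambrian, Triassic.
Oldest start 2500 minus youngest end 201.4 gives 2298.6 Myr overall.

Siderian → Statherian → Ediacaran → Cambrian → Triassic; total span 2298.6 Myr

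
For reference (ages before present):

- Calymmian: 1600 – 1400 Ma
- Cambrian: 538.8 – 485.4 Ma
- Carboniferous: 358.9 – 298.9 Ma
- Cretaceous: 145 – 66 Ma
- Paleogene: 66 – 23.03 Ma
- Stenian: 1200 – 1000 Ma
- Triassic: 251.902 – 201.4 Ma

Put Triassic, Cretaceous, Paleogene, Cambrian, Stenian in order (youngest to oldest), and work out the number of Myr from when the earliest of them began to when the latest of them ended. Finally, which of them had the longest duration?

Paleogene → Cretaceous → Triassic → Cambrian → Stenian; total span 1176.97 Myr; longest is Stenian

Start ages (Ma): Stenian 1200, Cambrian 538.8, Triassic 251.902, Cretaceous 145, Paleogene 66.
Ordered youngest to oldest: Paleogene, Cretaceous, Triassic, Cambrian, Stenian.
Span = 1200 − 23.03 = 1176.97 Myr.
Durations: Cambrian 53.4, Triassic 50.502, Paleogene 42.97, Cretaceous 79, Stenian 200 → longest is Stenian (200 Myr).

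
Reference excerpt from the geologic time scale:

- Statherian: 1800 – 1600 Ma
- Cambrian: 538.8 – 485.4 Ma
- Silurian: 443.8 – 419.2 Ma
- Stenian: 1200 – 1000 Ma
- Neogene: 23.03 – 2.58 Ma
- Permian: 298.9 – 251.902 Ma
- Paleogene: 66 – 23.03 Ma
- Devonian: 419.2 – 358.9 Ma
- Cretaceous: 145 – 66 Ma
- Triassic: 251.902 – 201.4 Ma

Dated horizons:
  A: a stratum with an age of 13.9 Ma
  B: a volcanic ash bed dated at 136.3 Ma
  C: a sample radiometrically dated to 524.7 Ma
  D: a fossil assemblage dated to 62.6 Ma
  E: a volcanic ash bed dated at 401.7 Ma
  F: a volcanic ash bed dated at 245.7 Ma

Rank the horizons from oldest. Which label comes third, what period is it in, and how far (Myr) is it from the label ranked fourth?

F, in the Triassic; 109.4 million years to B

Sorted oldest-first by Ma: C (524.7), E (401.7), F (245.7), B (136.3), D (62.6), A (13.9).
The third oldest is F at 245.7 Ma, which lies in 251.902–201.4 Ma: the Triassic.
The fourth oldest is B at 136.3 Ma; separation = |245.7 − 136.3| = 109.4 Myr.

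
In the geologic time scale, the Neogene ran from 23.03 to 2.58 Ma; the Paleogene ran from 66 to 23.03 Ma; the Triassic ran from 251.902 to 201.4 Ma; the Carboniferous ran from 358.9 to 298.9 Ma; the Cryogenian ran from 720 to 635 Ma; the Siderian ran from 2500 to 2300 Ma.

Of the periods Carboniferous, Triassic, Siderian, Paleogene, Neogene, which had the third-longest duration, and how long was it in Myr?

Triassic, 50.502 million years

Durations: Carboniferous 60; Triassic 50.502; Siderian 200; Paleogene 42.97; Neogene 20.45 Myr.
Sorted longest-first: Siderian (200), Carboniferous (60), Triassic (50.502), Paleogene (42.97), Neogene (20.45).
The third longest is Triassic at 50.502 Myr.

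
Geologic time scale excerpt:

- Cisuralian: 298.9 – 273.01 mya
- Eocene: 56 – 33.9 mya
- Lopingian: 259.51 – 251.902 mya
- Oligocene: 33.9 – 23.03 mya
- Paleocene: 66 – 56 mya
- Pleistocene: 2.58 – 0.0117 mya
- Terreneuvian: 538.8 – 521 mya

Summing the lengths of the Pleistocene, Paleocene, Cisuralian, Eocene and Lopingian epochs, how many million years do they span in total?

68.1663 million years

Each duration: Pleistocene = 2.5683; Paleocene = 10; Cisuralian = 25.89; Eocene = 22.1; Lopingian = 7.608.
Sum: 2.5683 + 10 + 25.89 + 22.1 + 7.608 = 68.1663 Myr.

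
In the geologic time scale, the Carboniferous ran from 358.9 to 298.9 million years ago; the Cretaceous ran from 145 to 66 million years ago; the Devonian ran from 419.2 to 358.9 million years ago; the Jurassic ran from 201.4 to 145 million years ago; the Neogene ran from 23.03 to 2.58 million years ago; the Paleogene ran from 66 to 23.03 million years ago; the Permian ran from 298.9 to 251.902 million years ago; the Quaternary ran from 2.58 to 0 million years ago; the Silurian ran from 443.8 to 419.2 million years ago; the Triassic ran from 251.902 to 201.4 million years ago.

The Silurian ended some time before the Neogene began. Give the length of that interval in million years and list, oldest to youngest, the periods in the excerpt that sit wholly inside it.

End of Silurian = 419.2 Ma; start of Neogene = 23.03 Ma.
Gap = 419.2 − 23.03 = 396.17 Myr.
Periods wholly inside 419.2–23.03 Ma: Devonian (419.2–358.9), Carboniferous (358.9–298.9), Permian (298.9–251.902), Triassic (251.902–201.4), Jurassic (201.4–145), Cretaceous (145–66), Paleogene (66–23.03).

396.17 million years; Devonian, Carboniferous, Permian, Triassic, Jurassic, Cretaceous, Paleogene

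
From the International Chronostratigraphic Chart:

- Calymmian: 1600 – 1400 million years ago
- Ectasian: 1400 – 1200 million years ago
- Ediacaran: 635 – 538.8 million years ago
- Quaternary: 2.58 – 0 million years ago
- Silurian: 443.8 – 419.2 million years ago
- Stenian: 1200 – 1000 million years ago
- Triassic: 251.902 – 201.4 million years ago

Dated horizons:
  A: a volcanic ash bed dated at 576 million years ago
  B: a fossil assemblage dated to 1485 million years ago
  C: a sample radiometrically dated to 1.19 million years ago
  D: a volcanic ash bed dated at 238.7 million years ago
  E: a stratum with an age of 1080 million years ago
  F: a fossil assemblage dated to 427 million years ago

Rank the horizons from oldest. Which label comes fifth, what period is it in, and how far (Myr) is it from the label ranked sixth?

Sorted oldest-first by Ma: B (1485), E (1080), A (576), F (427), D (238.7), C (1.19).
The fifth oldest is D at 238.7 Ma, which lies in 251.902–201.4 Ma: the Triassic.
The sixth oldest is C at 1.19 Ma; separation = |238.7 − 1.19| = 237.51 Myr.

D, in the Triassic; 237.51 million years to C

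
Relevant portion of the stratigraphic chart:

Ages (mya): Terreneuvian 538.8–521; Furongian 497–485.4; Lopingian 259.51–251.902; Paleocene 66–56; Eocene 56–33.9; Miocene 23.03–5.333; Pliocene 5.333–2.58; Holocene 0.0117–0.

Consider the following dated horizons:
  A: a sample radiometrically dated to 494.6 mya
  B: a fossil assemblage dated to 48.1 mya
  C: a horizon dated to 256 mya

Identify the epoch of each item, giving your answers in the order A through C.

A: 494.6 Ma lies in 497–485.4 Ma, so Furongian.
B: 48.1 Ma lies in 56–33.9 Ma, so Eocene.
C: 256 Ma lies in 259.51–251.902 Ma, so Lopingian.

A — Furongian; B — Eocene; C — Lopingian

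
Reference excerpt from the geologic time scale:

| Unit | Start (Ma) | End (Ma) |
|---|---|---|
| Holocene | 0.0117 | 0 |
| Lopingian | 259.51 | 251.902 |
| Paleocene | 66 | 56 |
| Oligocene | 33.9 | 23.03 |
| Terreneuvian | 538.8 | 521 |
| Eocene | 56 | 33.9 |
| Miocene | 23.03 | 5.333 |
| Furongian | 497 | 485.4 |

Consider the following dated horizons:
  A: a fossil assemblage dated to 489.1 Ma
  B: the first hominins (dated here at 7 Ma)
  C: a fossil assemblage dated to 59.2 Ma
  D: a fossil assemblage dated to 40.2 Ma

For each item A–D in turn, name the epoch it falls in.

Match each age against the start–end ranges in the excerpt: A = 489.1 Ma → Furongian (497–485.4); B = 7 Ma → Miocene (23.03–5.333); C = 59.2 Ma → Paleocene (66–56); D = 40.2 Ma → Eocene (56–33.9).

A — Furongian; B — Miocene; C — Paleocene; D — Eocene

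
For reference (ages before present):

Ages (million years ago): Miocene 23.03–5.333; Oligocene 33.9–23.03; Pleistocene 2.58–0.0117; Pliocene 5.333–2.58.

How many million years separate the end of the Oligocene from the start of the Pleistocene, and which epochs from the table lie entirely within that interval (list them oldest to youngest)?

End of Oligocene = 23.03 Ma; start of Pleistocene = 2.58 Ma.
Gap = 23.03 − 2.58 = 20.45 Myr.
Epochs wholly inside 23.03–2.58 Ma: Miocene (23.03–5.333), Pliocene (5.333–2.58).

20.45 million years; Miocene, Pliocene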